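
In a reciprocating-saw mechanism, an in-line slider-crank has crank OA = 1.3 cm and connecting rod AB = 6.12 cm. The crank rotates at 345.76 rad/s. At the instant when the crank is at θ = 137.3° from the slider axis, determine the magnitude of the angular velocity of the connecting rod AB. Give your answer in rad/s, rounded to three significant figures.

54.5

ω = 345.8 rad/s
The rod makes angle φ with the slider axis where L sinφ = r sinθ; differentiating, L cosφ·φ̇ = r ω cosθ.
L cosφ = √(L² − r² sin²θ) = 0.060562 m.
|ω_rod| = r ω |cosθ| / √(L² − r² sin²θ) = 0.013·345.8·0.73491/0.060562 = 54.545 rad/s.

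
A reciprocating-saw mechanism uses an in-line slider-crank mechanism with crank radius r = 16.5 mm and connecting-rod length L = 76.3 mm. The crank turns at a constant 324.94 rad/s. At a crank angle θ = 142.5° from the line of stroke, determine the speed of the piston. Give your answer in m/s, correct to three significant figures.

ω = 324.9 rad/s
For an in-line slider-crank, x = r cosθ + √(L² − r² sin²θ), so v = −rω sinθ·[1 + r cosθ/√(L² − r² sin²θ)].
With r = 0.0165 m, L = 0.0763 m, θ = 142.5°: √(L² − r² sin²θ) = 0.075636 m.
v = −0.0165·324.9·0.60876·[1 + 0.0165·-0.79335/0.075636] = -2.699 m/s.
|v| = 2.699 m/s.

2.70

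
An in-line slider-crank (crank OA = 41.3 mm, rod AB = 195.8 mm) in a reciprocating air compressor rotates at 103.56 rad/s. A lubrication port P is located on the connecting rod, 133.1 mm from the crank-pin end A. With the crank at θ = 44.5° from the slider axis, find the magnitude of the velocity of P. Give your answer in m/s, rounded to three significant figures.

3.45

ω = 103.6 rad/s.  Crank-pin speed |V_A| = rω = 4.277 m/s, perpendicular to OA.
Rod angle: sinφ = −(r/L) sinθ ⇒ φ = -8.502°; ω_rod = −rω cosθ/√(L²−r²sin²θ) = -15.753 rad/s.
V_P = V_A + ω_rod × AP, with AP = 0.1331 m along the rod.
Components: V_Px = −rω sinθ − a·ω_rod·sinφ = -3.3078 m/s;  V_Py = rω cosθ + a·ω_rod·cosφ = +0.97688 m/s.
|V_P| = √(V_Px² + V_Py²) = 3.449 m/s.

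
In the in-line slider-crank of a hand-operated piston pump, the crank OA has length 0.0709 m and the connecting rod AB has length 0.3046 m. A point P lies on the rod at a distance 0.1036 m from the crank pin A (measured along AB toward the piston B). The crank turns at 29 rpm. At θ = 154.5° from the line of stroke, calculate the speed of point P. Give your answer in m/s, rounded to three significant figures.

ω = 3.037 rad/s.  Crank-pin speed |V_A| = rω = 0.21531 m/s, perpendicular to OA.
Rod angle: sinφ = −(r/L) sinθ ⇒ φ = -5.751°; ω_rod = −rω cosθ/√(L²−r²sin²θ) = +0.64124 rad/s.
V_P = V_A + ω_rod × AP, with AP = 0.1036 m along the rod.
Components: V_Px = −rω sinθ − a·ω_rod·sinφ = -0.086038 m/s;  V_Py = rω cosθ + a·ω_rod·cosφ = -0.12824 m/s.
|V_P| = √(V_Px² + V_Py²) = 0.15443 m/s.

0.154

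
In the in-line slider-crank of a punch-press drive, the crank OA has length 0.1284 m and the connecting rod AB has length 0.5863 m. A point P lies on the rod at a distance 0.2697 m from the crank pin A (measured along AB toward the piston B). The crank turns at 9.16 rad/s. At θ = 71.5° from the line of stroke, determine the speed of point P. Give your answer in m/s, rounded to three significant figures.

1.17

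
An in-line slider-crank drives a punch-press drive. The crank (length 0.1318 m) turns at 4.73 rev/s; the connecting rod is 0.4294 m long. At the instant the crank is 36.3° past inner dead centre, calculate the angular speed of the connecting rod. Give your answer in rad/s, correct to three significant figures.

7.48

ω = 29.72 rad/s (converted from 4.73 rev/s).
The rod makes angle φ with the slider axis where L sinφ = r sinθ; differentiating, L cosφ·φ̇ = r ω cosθ.
L cosφ = √(L² − r² sin²θ) = 0.42225 m.
|ω_rod| = r ω |cosθ| / √(L² − r² sin²θ) = 0.1318·29.72·0.80593/0.42225 = 7.4762 rad/s.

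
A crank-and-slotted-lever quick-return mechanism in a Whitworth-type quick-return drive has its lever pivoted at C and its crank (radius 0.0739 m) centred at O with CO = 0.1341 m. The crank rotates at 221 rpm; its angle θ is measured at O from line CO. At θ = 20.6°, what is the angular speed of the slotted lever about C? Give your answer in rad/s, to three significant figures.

8.12

ω = 23.14 rad/s (from 221 rpm).
Crank pin A relative to C: A = (d + r cosθ, r sinθ); lever angle φ = atan2(r sinθ, d + r cosθ).
Differentiating tanφ: φ̇ = rω(d cosθ + r)/(d² + r² + 2dr cosθ).
d² + r² + 2dr cosθ = |CA|² = 0.0419967 m²;  d cosθ + r = +0.19943 m.
|ω_lever| = |0.0739·23.14·+0.19943| / 0.0419967 = 8.1214 rad/s.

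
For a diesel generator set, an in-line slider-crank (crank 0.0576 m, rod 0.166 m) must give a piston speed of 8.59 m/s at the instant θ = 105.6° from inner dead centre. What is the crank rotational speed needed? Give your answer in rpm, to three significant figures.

1640

For an in-line slider-crank, |v_piston| = rω|sinθ|·[1 + r cosθ/√(L² − r² sin²θ)].
With r = 0.0576 m, L = 0.166 m, θ = 105.6°: the bracketed kinematic factor |dx/dθ| = 0.049986 m.
ω = v/|dx/dθ| = 8.59/0.049986 = 171.85 rad/s.
N = 60ω/(2π) = 1641 rpm.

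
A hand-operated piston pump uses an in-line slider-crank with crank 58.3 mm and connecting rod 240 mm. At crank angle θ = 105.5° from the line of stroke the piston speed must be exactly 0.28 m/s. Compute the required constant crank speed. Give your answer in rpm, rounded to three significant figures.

For an in-line slider-crank, |v_piston| = rω|sinθ|·[1 + r cosθ/√(L² − r² sin²θ)].
With r = 0.0583 m, L = 0.24 m, θ = 105.5°: the bracketed kinematic factor |dx/dθ| = 0.052428 m.
ω = v/|dx/dθ| = 0.28/0.052428 = 5.3406 rad/s.
N = 60ω/(2π) = 50.999 rpm.

51.0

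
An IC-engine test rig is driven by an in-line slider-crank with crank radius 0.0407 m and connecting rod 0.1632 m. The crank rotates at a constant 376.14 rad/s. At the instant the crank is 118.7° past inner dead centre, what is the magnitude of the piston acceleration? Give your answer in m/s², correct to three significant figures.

3540

ω = 376.1 rad/s
x(θ) = r cosθ + √(L² − r² sin²θ); with ω constant, a = ω²·d²x/dθ².
d²x/dθ² = −r cosθ − r²(cos2θ)/√u − r⁴ sin²2θ/(4u^{3/2}),  u = L² − r² sin²θ = 0.0253598 m².
Substituting r = 0.0407 m, L = 0.1632 m, θ = 118.7°: d²x/dθ² = +0.025029 m.
a = ω²·d²x/dθ² = (376.1)²·(+0.025029) = +3541.1 m/s²;  |a| = 3541.1 m/s².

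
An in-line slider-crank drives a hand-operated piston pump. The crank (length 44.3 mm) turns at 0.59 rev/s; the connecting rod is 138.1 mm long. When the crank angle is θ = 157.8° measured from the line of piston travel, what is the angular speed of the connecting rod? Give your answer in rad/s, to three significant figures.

ω = 3.707 rad/s (converted from 0.59 rev/s).
The rod makes angle φ with the slider axis where L sinφ = r sinθ; differentiating, L cosφ·φ̇ = r ω cosθ.
L cosφ = √(L² − r² sin²θ) = 0.13708 m.
|ω_rod| = r ω |cosθ| / √(L² − r² sin²θ) = 0.0443·3.707·0.92587/0.13708 = 1.1092 rad/s.

1.11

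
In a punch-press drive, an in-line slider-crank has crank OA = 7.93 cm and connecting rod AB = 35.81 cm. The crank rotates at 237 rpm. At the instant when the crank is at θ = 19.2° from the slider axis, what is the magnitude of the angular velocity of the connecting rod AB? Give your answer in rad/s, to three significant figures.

ω = 24.82 rad/s (converted from 237 rpm).
The rod makes angle φ with the slider axis where L sinφ = r sinθ; differentiating, L cosφ·φ̇ = r ω cosθ.
L cosφ = √(L² − r² sin²θ) = 0.35715 m.
|ω_rod| = r ω |cosθ| / √(L² − r² sin²θ) = 0.0793·24.82·0.94438/0.35715 = 5.2041 rad/s.

5.20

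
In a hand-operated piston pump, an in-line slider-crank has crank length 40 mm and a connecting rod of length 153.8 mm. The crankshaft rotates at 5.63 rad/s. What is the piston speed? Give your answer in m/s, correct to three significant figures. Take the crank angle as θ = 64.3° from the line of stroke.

0.226

ω = 5.63 rad/s
For an in-line slider-crank, x = r cosθ + √(L² − r² sin²θ), so v = −rω sinθ·[1 + r cosθ/√(L² − r² sin²θ)].
With r = 0.04 m, L = 0.1538 m, θ = 64.3°: √(L² − r² sin²θ) = 0.14952 m.
v = −0.04·5.63·0.90108·[1 + 0.04·0.43366/0.14952] = -0.22646 m/s.
|v| = 0.22646 m/s.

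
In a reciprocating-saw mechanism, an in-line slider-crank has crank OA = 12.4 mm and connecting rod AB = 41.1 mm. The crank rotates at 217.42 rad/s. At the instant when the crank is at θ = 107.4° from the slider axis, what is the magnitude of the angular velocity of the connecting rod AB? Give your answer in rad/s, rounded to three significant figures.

ω = 217.4 rad/s
The rod makes angle φ with the slider axis where L sinφ = r sinθ; differentiating, L cosφ·φ̇ = r ω cosθ.
L cosφ = √(L² − r² sin²θ) = 0.03936 m.
|ω_rod| = r ω |cosθ| / √(L² − r² sin²θ) = 0.0124·217.4·0.29904/0.03936 = 20.483 rad/s.

20.5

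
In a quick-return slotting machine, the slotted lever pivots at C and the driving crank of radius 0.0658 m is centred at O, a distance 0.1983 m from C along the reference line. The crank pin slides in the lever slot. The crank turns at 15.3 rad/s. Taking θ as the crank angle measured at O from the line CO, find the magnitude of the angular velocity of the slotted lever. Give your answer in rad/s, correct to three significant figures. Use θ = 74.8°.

2.35

ω = 15.3 rad/s
Crank pin A relative to C: A = (d + r cosθ, r sinθ); lever angle φ = atan2(r sinθ, d + r cosθ).
Differentiating tanφ: φ̇ = rω(d cosθ + r)/(d² + r² + 2dr cosθ).
d² + r² + 2dr cosθ = |CA|² = 0.0504947 m²;  d cosθ + r = +0.11779 m.
|ω_lever| = |0.0658·15.3·+0.11779| / 0.0504947 = 2.3485 rad/s.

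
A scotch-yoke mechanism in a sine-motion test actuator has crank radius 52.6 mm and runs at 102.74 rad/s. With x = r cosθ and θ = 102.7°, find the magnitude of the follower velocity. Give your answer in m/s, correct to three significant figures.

ω = 102.7 rad/s
x = r cosθ ⇒ ẋ = −rω sinθ.
|v| = rω|sinθ| = 0.0526·102.7·|sin 102.7°| = 5.2719 m/s.

5.27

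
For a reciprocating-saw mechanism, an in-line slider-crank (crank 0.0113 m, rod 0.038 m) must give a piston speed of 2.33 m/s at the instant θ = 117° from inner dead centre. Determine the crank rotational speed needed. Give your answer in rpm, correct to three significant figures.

For an in-line slider-crank, |v_piston| = rω|sinθ|·[1 + r cosθ/√(L² − r² sin²θ)].
With r = 0.0113 m, L = 0.038 m, θ = 117°: the bracketed kinematic factor |dx/dθ| = 0.0086587 m.
ω = v/|dx/dθ| = 2.33/0.0086587 = 269.09 rad/s.
N = 60ω/(2π) = 2569.6 rpm.

2570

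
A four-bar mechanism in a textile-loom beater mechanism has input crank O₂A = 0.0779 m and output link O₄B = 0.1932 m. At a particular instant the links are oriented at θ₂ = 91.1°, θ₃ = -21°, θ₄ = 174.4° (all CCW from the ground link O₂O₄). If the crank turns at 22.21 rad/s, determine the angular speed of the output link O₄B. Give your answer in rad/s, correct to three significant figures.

31.2

ω₂ = 22.21 rad/s
Differentiating the loop-closure r₂e^{iθ₂}+r₃e^{iθ₃}=r₁+r₄e^{iθ₄} gives r₂ω₂e^{iθ₂}+r₃ω₃e^{iθ₃}=r₄ω₄e^{iθ₄}.
Eliminating the other unknown: ω₄ = r₂ω₂ sin(θ₂−θ₃) / [r₄ sin(θ₄−θ₃)].
Numerator sine = +0.92653; denominator sine = -0.26556.
Result = 0.0779·22.21·(+0.92653) / (0.1932·(-0.26556)) = -31.245 rad/s; magnitude 31.245 rad/s.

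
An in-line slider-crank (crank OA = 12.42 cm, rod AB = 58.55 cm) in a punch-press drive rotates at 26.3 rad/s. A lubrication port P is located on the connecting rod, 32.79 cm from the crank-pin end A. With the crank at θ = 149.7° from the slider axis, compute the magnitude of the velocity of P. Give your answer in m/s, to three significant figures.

1.93

ω = 26.3 rad/s.  Crank-pin speed |V_A| = rω = 3.2665 m/s, perpendicular to OA.
Rod angle: sinφ = −(r/L) sinθ ⇒ φ = -6.144°; ω_rod = −rω cosθ/√(L²−r²sin²θ) = +4.8446 rad/s.
V_P = V_A + ω_rod × AP, with AP = 0.3279 m along the rod.
Components: V_Px = −rω sinθ − a·ω_rod·sinφ = -1.478 m/s;  V_Py = rω cosθ + a·ω_rod·cosφ = -1.2408 m/s.
|V_P| = √(V_Px² + V_Py²) = 1.9298 m/s.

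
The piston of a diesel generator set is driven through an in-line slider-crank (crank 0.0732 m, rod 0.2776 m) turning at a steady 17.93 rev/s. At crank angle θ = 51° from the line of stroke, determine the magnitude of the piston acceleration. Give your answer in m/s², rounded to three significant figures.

ω = 2π·17.9 = 112.7 rad/s
x(θ) = r cosθ + √(L² − r² sin²θ); with ω constant, a = ω²·d²x/dθ².
d²x/dθ² = −r cosθ − r²(cos2θ)/√u − r⁴ sin²2θ/(4u^{3/2}),  u = L² − r² sin²θ = 0.0738256 m².
Substituting r = 0.0732 m, L = 0.2776 m, θ = 51°: d²x/dθ² = -0.042308 m.
a = ω²·d²x/dθ² = (112.7)²·(-0.042308) = -536.97 m/s²;  |a| = 536.97 m/s².

537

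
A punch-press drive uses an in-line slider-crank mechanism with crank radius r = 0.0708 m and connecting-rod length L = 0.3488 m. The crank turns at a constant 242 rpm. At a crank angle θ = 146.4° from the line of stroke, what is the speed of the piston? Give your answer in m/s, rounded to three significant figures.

ω = 2π·242/60 = 25.34 rad/s
For an in-line slider-crank, x = r cosθ + √(L² − r² sin²θ), so v = −rω sinθ·[1 + r cosθ/√(L² − r² sin²θ)].
With r = 0.0708 m, L = 0.3488 m, θ = 146.4°: √(L² − r² sin²θ) = 0.34659 m.
v = −0.0708·25.34·0.55339·[1 + 0.0708·-0.83292/0.34659] = -0.82397 m/s.
|v| = 0.82397 m/s.

0.824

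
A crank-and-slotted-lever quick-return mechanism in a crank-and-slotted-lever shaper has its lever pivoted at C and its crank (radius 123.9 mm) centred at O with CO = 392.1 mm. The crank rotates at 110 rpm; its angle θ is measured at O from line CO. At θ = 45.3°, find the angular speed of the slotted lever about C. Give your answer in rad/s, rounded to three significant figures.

ω = 11.52 rad/s (from 110 rpm).
Crank pin A relative to C: A = (d + r cosθ, r sinθ); lever angle φ = atan2(r sinθ, d + r cosθ).
Differentiating tanφ: φ̇ = rω(d cosθ + r)/(d² + r² + 2dr cosθ).
d² + r² + 2dr cosθ = |CA|² = 0.237437 m²;  d cosθ + r = +0.3997 m.
|ω_lever| = |0.1239·11.52·+0.3997| / 0.237437 = 2.4026 rad/s.

2.40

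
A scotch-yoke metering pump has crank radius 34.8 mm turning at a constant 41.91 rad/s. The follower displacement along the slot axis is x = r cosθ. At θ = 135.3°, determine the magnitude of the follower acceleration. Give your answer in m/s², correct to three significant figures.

ω = 41.91 rad/s
x = r cosθ ⇒ ẍ = −rω² cosθ (ω constant).
|a| = rω²|cosθ| = 0.0348·(41.91)²·|cos 135.3°| = 43.447 m/s².

43.4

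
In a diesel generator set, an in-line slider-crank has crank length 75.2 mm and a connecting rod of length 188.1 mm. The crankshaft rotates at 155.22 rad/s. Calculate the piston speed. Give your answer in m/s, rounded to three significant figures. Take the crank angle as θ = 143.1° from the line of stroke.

ω = 155.2 rad/s
For an in-line slider-crank, x = r cosθ + √(L² − r² sin²θ), so v = −rω sinθ·[1 + r cosθ/√(L² − r² sin²θ)].
With r = 0.0752 m, L = 0.1881 m, θ = 143.1°: √(L² − r² sin²θ) = 0.1826 m.
v = −0.0752·155.2·0.60042·[1 + 0.0752·-0.79968/0.1826] = -4.7003 m/s.
|v| = 4.7003 m/s.

4.70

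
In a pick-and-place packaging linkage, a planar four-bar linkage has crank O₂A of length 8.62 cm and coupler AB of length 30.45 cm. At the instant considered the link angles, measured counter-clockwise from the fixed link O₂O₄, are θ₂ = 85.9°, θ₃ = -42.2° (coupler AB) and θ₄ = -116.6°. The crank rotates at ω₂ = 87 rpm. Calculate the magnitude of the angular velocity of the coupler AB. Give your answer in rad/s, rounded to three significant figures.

ω₂ = 9.111 rad/s (from 87 rpm).
Differentiating the loop-closure r₂e^{iθ₂}+r₃e^{iθ₃}=r₁+r₄e^{iθ₄} gives r₂ω₂e^{iθ₂}+r₃ω₃e^{iθ₃}=r₄ω₄e^{iθ₄}.
Eliminating the other unknown: ω₃ = r₂ω₂ sin(θ₄−θ₂) / [r₃ sin(θ₃−θ₄)].
Numerator sine = +0.38268; denominator sine = +0.96316.
Result = 0.0862·9.111·(+0.38268) / (0.3045·(+0.96316)) = +1.0247 rad/s; magnitude 1.0247 rad/s.

1.02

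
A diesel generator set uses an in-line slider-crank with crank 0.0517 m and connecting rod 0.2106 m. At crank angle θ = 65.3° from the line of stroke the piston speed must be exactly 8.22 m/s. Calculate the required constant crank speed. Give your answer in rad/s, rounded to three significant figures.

For an in-line slider-crank, |v_piston| = rω|sinθ|·[1 + r cosθ/√(L² − r² sin²θ)].
With r = 0.0517 m, L = 0.2106 m, θ = 65.3°: the bracketed kinematic factor |dx/dθ| = 0.051913 m.
ω = v/|dx/dθ| = 8.22/0.051913 = 158.34 rad/s.

158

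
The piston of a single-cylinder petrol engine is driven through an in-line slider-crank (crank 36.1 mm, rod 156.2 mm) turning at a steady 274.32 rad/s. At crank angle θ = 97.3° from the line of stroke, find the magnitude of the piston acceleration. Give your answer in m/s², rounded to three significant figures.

ω = 274.3 rad/s
x(θ) = r cosθ + √(L² − r² sin²θ); with ω constant, a = ω²·d²x/dθ².
d²x/dθ² = −r cosθ − r²(cos2θ)/√u − r⁴ sin²2θ/(4u^{3/2}),  u = L² − r² sin²θ = 0.0231163 m².
Substituting r = 0.0361 m, L = 0.1562 m, θ = 97.3°: d²x/dθ² = +0.012874 m.
a = ω²·d²x/dθ² = (274.3)²·(+0.012874) = +968.79 m/s²;  |a| = 968.79 m/s².

969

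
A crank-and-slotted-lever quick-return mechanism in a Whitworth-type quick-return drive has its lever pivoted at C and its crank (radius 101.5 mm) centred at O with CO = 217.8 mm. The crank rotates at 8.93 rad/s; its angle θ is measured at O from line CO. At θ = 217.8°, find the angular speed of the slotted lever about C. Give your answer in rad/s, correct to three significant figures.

ω = 8.93 rad/s
Crank pin A relative to C: A = (d + r cosθ, r sinθ); lever angle φ = atan2(r sinθ, d + r cosθ).
Differentiating tanφ: φ̇ = rω(d cosθ + r)/(d² + r² + 2dr cosθ).
d² + r² + 2dr cosθ = |CA|² = 0.0228037 m²;  d cosθ + r = -0.070596 m.
|ω_lever| = |0.1015·8.93·-0.070596| / 0.0228037 = 2.806 rad/s.

2.81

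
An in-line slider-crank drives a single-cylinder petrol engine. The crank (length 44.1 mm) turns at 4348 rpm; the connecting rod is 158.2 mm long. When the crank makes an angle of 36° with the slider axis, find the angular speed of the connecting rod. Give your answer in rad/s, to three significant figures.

104

ω = 455.3 rad/s (converted from 4348 rpm).
The rod makes angle φ with the slider axis where L sinφ = r sinθ; differentiating, L cosφ·φ̇ = r ω cosθ.
L cosφ = √(L² − r² sin²θ) = 0.15606 m.
|ω_rod| = r ω |cosθ| / √(L² − r² sin²θ) = 0.0441·455.3·0.80902/0.15606 = 104.09 rad/s.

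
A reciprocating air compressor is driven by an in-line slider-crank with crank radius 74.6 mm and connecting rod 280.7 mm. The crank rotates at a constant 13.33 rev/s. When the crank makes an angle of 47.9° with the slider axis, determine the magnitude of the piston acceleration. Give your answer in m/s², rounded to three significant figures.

ω = 2π·13.3 = 83.75 rad/s
x(θ) = r cosθ + √(L² − r² sin²θ); with ω constant, a = ω²·d²x/dθ².
d²x/dθ² = −r cosθ − r²(cos2θ)/√u − r⁴ sin²2θ/(4u^{3/2}),  u = L² − r² sin²θ = 0.0757287 m².
Substituting r = 0.0746 m, L = 0.2807 m, θ = 47.9°: d²x/dθ² = -0.048338 m.
a = ω²·d²x/dθ² = (83.75)²·(-0.048338) = -339.08 m/s²;  |a| = 339.08 m/s².

339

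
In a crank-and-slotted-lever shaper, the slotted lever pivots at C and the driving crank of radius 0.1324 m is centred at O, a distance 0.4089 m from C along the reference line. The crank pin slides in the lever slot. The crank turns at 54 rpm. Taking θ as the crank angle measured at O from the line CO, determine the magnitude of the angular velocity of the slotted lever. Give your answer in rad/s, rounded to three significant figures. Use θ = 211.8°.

1.74

ω = 5.655 rad/s (from 54 rpm).
Crank pin A relative to C: A = (d + r cosθ, r sinθ); lever angle φ = atan2(r sinθ, d + r cosθ).
Differentiating tanφ: φ̇ = rω(d cosθ + r)/(d² + r² + 2dr cosθ).
d² + r² + 2dr cosθ = |CA|² = 0.0927054 m²;  d cosθ + r = -0.21512 m.
|ω_lever| = |0.1324·5.655·-0.21512| / 0.0927054 = 1.7374 rad/s.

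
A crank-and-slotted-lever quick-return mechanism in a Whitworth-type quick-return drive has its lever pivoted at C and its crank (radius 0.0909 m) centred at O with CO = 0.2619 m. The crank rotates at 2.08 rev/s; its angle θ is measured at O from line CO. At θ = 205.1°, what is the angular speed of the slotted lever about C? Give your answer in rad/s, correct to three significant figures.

5.15

ω = 13.07 rad/s (from 2.08 rev/s).
Crank pin A relative to C: A = (d + r cosθ, r sinθ); lever angle φ = atan2(r sinθ, d + r cosθ).
Differentiating tanφ: φ̇ = rω(d cosθ + r)/(d² + r² + 2dr cosθ).
d² + r² + 2dr cosθ = |CA|² = 0.0337372 m²;  d cosθ + r = -0.14627 m.
|ω_lever| = |0.0909·13.07·-0.14627| / 0.0337372 = 5.1505 rad/s.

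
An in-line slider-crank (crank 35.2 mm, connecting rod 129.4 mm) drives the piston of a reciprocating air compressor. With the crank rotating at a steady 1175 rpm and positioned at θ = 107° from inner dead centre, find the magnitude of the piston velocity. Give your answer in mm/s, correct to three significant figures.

3800

ω = 2π·1175/60 = 123 rad/s
For an in-line slider-crank, x = r cosθ + √(L² − r² sin²θ), so v = −rω sinθ·[1 + r cosθ/√(L² − r² sin²θ)].
With r = 0.0352 m, L = 0.1294 m, θ = 107°: √(L² − r² sin²θ) = 0.12494 m.
v = −0.0352·123·0.95630·[1 + 0.0352·-0.29237/0.12494] = -3.8008 m/s.
|v| = 3.8008 m/s = 3800.8 mm/s.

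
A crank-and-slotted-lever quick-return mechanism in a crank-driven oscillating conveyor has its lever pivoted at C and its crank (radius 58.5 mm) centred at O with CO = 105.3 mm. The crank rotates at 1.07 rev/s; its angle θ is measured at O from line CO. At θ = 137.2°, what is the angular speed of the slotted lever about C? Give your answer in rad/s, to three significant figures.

ω = 6.723 rad/s (from 1.07 rev/s).
Crank pin A relative to C: A = (d + r cosθ, r sinθ); lever angle φ = atan2(r sinθ, d + r cosθ).
Differentiating tanφ: φ̇ = rω(d cosθ + r)/(d² + r² + 2dr cosθ).
d² + r² + 2dr cosθ = |CA|² = 0.00547071 m²;  d cosθ + r = -0.018762 m.
|ω_lever| = |0.0585·6.723·-0.018762| / 0.00547071 = 1.3488 rad/s.

1.35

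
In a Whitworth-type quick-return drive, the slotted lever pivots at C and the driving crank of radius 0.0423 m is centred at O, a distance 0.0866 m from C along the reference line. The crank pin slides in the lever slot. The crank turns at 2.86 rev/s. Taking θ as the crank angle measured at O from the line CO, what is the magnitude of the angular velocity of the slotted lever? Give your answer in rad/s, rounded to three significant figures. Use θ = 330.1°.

5.70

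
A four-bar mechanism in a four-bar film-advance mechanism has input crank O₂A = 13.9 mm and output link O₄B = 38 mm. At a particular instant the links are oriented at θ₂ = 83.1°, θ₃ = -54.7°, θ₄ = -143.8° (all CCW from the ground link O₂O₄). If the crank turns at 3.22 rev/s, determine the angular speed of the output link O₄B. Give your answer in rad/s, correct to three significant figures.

4.97

ω₂ = 20.23 rad/s (from 3.22 rev/s).
Differentiating the loop-closure r₂e^{iθ₂}+r₃e^{iθ₃}=r₁+r₄e^{iθ₄} gives r₂ω₂e^{iθ₂}+r₃ω₃e^{iθ₃}=r₄ω₄e^{iθ₄}.
Eliminating the other unknown: ω₄ = r₂ω₂ sin(θ₂−θ₃) / [r₄ sin(θ₄−θ₃)].
Numerator sine = +0.67172; denominator sine = -0.99988.
Result = 0.0139·20.23·(+0.67172) / (0.038·(-0.99988)) = -4.9717 rad/s; magnitude 4.9717 rad/s.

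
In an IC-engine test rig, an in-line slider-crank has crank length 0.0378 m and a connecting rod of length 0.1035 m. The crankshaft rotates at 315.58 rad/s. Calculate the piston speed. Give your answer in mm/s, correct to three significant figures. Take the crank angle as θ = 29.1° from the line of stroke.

ω = 315.6 rad/s
For an in-line slider-crank, x = r cosθ + √(L² − r² sin²θ), so v = −rω sinθ·[1 + r cosθ/√(L² − r² sin²θ)].
With r = 0.0378 m, L = 0.1035 m, θ = 29.1°: √(L² − r² sin²θ) = 0.10185 m.
v = −0.0378·315.6·0.48634·[1 + 0.0378·0.87377/0.10185] = -7.6827 m/s.
|v| = 7.6827 m/s = 7682.7 mm/s.

7680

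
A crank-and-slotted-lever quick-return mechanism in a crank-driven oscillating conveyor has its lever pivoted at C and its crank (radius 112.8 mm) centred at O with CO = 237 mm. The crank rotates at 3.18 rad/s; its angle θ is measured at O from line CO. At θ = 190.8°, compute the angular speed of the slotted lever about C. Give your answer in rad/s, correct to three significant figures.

ω = 3.18 rad/s
Crank pin A relative to C: A = (d + r cosθ, r sinθ); lever angle φ = atan2(r sinθ, d + r cosθ).
Differentiating tanφ: φ̇ = rω(d cosθ + r)/(d² + r² + 2dr cosθ).
d² + r² + 2dr cosθ = |CA|² = 0.0163727 m²;  d cosθ + r = -0.12 m.
|ω_lever| = |0.1128·3.18·-0.12| / 0.0163727 = 2.6291 rad/s.

2.63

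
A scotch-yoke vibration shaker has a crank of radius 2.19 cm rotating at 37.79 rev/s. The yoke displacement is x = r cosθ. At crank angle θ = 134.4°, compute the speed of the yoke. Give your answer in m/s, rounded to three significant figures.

3.72

ω = 237.4 rad/s (from 37.79 rev/s).
x = r cosθ ⇒ ẋ = −rω sinθ.
|v| = rω|sinθ| = 0.0219·237.4·|sin 134.4°| = 3.7152 m/s.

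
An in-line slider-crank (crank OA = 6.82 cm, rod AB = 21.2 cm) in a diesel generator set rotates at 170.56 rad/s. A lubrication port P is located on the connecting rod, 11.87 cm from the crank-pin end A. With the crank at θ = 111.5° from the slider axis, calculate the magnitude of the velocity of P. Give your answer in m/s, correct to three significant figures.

10.2

ω = 170.6 rad/s.  Crank-pin speed |V_A| = rω = 11.632 m/s, perpendicular to OA.
Rod angle: sinφ = −(r/L) sinθ ⇒ φ = -17.416°; ω_rod = −rω cosθ/√(L²−r²sin²θ) = +21.076 rad/s.
V_P = V_A + ω_rod × AP, with AP = 0.1187 m along the rod.
Components: V_Px = −rω sinθ − a·ω_rod·sinφ = -10.074 m/s;  V_Py = rω cosθ + a·ω_rod·cosφ = -1.8762 m/s.
|V_P| = √(V_Px² + V_Py²) = 10.247 m/s.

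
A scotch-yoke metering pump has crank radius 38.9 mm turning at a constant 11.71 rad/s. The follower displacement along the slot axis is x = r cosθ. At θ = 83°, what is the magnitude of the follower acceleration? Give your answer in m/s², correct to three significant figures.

ω = 11.71 rad/s
x = r cosθ ⇒ ẍ = −rω² cosθ (ω constant).
|a| = rω²|cosθ| = 0.0389·(11.71)²·|cos 83°| = 0.65007 m/s².

0.650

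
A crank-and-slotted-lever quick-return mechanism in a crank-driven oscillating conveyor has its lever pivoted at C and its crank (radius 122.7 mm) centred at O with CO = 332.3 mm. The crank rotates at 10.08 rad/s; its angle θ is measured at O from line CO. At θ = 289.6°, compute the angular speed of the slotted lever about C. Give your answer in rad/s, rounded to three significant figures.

1.90

ω = 10.08 rad/s
Crank pin A relative to C: A = (d + r cosθ, r sinθ); lever angle φ = atan2(r sinθ, d + r cosθ).
Differentiating tanφ: φ̇ = rω(d cosθ + r)/(d² + r² + 2dr cosθ).
d² + r² + 2dr cosθ = |CA|² = 0.152833 m²;  d cosθ + r = +0.23417 m.
|ω_lever| = |0.1227·10.08·+0.23417| / 0.152833 = 1.895 rad/s.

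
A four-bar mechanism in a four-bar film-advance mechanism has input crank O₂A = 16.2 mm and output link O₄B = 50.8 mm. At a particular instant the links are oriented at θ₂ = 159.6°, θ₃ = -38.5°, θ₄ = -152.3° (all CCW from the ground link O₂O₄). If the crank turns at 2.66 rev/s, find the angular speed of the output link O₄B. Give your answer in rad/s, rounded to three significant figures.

1.81

ω₂ = 16.71 rad/s (from 2.66 rev/s).
Differentiating the loop-closure r₂e^{iθ₂}+r₃e^{iθ₃}=r₁+r₄e^{iθ₄} gives r₂ω₂e^{iθ₂}+r₃ω₃e^{iθ₃}=r₄ω₄e^{iθ₄}.
Eliminating the other unknown: ω₄ = r₂ω₂ sin(θ₂−θ₃) / [r₄ sin(θ₄−θ₃)].
Numerator sine = -0.31068; denominator sine = -0.91496.
Result = 0.0162·16.71·(-0.31068) / (0.0508·(-0.91496)) = +1.8098 rad/s; magnitude 1.8098 rad/s.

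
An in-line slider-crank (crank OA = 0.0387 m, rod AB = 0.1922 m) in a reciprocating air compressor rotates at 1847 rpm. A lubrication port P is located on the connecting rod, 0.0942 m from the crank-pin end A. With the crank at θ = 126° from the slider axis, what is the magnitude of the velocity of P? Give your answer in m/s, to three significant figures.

ω = 193.4 rad/s.  Crank-pin speed |V_A| = rω = 7.4853 m/s, perpendicular to OA.
Rod angle: sinφ = −(r/L) sinθ ⇒ φ = -9.375°; ω_rod = −rω cosθ/√(L²−r²sin²θ) = +23.201 rad/s.
V_P = V_A + ω_rod × AP, with AP = 0.0942 m along the rod.
Components: V_Px = −rω sinθ − a·ω_rod·sinφ = -5.6997 m/s;  V_Py = rω cosθ + a·ω_rod·cosφ = -2.2434 m/s.
|V_P| = √(V_Px² + V_Py²) = 6.1253 m/s.

6.13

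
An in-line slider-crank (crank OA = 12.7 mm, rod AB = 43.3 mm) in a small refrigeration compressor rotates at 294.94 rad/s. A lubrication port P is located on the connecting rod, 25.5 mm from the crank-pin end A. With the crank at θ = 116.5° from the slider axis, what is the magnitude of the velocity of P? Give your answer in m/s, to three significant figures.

ω = 294.9 rad/s.  Crank-pin speed |V_A| = rω = 3.7457 m/s, perpendicular to OA.
Rod angle: sinφ = −(r/L) sinθ ⇒ φ = -15.218°; ω_rod = −rω cosθ/√(L²−r²sin²θ) = +40.002 rad/s.
V_P = V_A + ω_rod × AP, with AP = 0.0255 m along the rod.
Components: V_Px = −rω sinθ − a·ω_rod·sinφ = -3.0844 m/s;  V_Py = rω cosθ + a·ω_rod·cosφ = -0.68706 m/s.
|V_P| = √(V_Px² + V_Py²) = 3.16 m/s.

3.16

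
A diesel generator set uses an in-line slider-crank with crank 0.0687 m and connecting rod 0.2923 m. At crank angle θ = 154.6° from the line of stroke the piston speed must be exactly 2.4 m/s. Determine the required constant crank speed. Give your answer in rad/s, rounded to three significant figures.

For an in-line slider-crank, |v_piston| = rω|sinθ|·[1 + r cosθ/√(L² − r² sin²θ)].
With r = 0.0687 m, L = 0.2923 m, θ = 154.6°: the bracketed kinematic factor |dx/dθ| = 0.023179 m.
ω = v/|dx/dθ| = 2.4/0.023179 = 103.54 rad/s.

104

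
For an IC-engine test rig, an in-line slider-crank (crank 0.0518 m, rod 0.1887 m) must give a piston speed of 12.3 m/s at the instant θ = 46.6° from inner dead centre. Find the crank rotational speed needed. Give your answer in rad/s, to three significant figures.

274

For an in-line slider-crank, |v_piston| = rω|sinθ|·[1 + r cosθ/√(L² − r² sin²θ)].
With r = 0.0518 m, L = 0.1887 m, θ = 46.6°: the bracketed kinematic factor |dx/dθ| = 0.044881 m.
ω = v/|dx/dθ| = 12.3/0.044881 = 274.06 rad/s.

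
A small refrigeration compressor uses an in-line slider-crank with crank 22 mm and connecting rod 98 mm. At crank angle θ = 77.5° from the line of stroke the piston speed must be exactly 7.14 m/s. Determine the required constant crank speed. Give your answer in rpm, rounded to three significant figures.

For an in-line slider-crank, |v_piston| = rω|sinθ|·[1 + r cosθ/√(L² − r² sin²θ)].
With r = 0.022 m, L = 0.098 m, θ = 77.5°: the bracketed kinematic factor |dx/dθ| = 0.022548 m.
ω = v/|dx/dθ| = 7.14/0.022548 = 316.66 rad/s.
N = 60ω/(2π) = 3023.8 rpm.

3020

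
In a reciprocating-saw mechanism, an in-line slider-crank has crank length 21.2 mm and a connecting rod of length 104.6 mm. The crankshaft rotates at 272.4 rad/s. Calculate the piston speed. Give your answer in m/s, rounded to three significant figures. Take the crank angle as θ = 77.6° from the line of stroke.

5.89

ω = 272.4 rad/s
For an in-line slider-crank, x = r cosθ + √(L² − r² sin²θ), so v = −rω sinθ·[1 + r cosθ/√(L² − r² sin²θ)].
With r = 0.0212 m, L = 0.1046 m, θ = 77.6°: √(L² − r² sin²θ) = 0.10253 m.
v = −0.0212·272.4·0.97667·[1 + 0.0212·0.21474/0.10253] = -5.8906 m/s.
|v| = 5.8906 m/s.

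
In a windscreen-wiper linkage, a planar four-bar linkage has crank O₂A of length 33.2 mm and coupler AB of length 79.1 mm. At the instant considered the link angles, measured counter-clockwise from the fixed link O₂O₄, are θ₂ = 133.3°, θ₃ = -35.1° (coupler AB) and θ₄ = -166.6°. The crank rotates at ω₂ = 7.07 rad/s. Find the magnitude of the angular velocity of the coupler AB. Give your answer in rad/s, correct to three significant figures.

3.43

ω₂ = 7.07 rad/s
Differentiating the loop-closure r₂e^{iθ₂}+r₃e^{iθ₃}=r₁+r₄e^{iθ₄} gives r₂ω₂e^{iθ₂}+r₃ω₃e^{iθ₃}=r₄ω₄e^{iθ₄}.
Eliminating the other unknown: ω₃ = r₂ω₂ sin(θ₄−θ₂) / [r₃ sin(θ₃−θ₄)].
Numerator sine = +0.86690; denominator sine = +0.74896.
Result = 0.0332·7.07·(+0.86690) / (0.0791·(+0.74896)) = +3.4347 rad/s; magnitude 3.4347 rad/s.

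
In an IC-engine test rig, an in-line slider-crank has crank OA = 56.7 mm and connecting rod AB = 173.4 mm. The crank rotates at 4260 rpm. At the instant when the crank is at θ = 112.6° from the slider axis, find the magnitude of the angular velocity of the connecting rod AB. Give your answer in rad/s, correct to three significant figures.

ω = 446.1 rad/s (converted from 4260 rpm).
The rod makes angle φ with the slider axis where L sinφ = r sinθ; differentiating, L cosφ·φ̇ = r ω cosθ.
L cosφ = √(L² − r² sin²θ) = 0.16531 m.
|ω_rod| = r ω |cosθ| / √(L² − r² sin²θ) = 0.0567·446.1·0.38430/0.16531 = 58.801 rad/s.

58.8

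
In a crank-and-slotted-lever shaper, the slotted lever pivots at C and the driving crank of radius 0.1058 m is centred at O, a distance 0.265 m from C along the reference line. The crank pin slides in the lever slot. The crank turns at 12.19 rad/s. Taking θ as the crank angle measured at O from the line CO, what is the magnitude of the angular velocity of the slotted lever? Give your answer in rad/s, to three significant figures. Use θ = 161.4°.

6.63

ω = 12.19 rad/s
Crank pin A relative to C: A = (d + r cosθ, r sinθ); lever angle φ = atan2(r sinθ, d + r cosθ).
Differentiating tanφ: φ̇ = rω(d cosθ + r)/(d² + r² + 2dr cosθ).
d² + r² + 2dr cosθ = |CA|² = 0.0282735 m²;  d cosθ + r = -0.14536 m.
|ω_lever| = |0.1058·12.19·-0.14536| / 0.0282735 = 6.6306 rad/s.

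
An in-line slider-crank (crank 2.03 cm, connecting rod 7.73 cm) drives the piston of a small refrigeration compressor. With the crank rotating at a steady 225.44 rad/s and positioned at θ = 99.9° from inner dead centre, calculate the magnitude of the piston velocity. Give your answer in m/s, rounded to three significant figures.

4.30

ω = 225.4 rad/s
For an in-line slider-crank, x = r cosθ + √(L² − r² sin²θ), so v = −rω sinθ·[1 + r cosθ/√(L² − r² sin²θ)].
With r = 0.0203 m, L = 0.0773 m, θ = 99.9°: √(L² − r² sin²θ) = 0.074668 m.
v = −0.0203·225.4·0.98511·[1 + 0.0203·-0.17193/0.074668] = -4.2976 m/s.
|v| = 4.2976 m/s.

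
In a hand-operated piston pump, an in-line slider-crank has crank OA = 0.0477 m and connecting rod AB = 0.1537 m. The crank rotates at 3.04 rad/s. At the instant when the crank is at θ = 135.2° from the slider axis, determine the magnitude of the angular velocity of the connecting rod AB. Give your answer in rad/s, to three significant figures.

0.686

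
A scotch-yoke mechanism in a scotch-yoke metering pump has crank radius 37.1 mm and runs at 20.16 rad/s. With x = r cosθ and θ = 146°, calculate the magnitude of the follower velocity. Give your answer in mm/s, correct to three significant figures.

418

ω = 20.16 rad/s
x = r cosθ ⇒ ẋ = −rω sinθ.
|v| = rω|sinθ| = 0.0371·20.16·|sin 146°| = 0.41824 m/s = 418.24 mm/s.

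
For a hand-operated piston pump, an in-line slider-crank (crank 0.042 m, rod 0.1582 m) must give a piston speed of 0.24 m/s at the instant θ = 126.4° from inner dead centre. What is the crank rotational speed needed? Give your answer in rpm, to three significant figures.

For an in-line slider-crank, |v_piston| = rω|sinθ|·[1 + r cosθ/√(L² − r² sin²θ)].
With r = 0.042 m, L = 0.1582 m, θ = 126.4°: the bracketed kinematic factor |dx/dθ| = 0.028354 m.
ω = v/|dx/dθ| = 0.24/0.028354 = 8.4645 rad/s.
N = 60ω/(2π) = 80.83 rpm.

80.8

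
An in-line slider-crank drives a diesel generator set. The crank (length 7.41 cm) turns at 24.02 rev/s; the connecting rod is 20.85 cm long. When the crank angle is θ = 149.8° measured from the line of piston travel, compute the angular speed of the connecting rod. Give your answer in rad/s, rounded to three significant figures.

47.1

ω = 150.9 rad/s (converted from 24.02 rev/s).
The rod makes angle φ with the slider axis where L sinφ = r sinθ; differentiating, L cosφ·φ̇ = r ω cosθ.
L cosφ = √(L² − r² sin²θ) = 0.20514 m.
|ω_rod| = r ω |cosθ| / √(L² − r² sin²θ) = 0.0741·150.9·0.86427/0.20514 = 47.116 rad/s.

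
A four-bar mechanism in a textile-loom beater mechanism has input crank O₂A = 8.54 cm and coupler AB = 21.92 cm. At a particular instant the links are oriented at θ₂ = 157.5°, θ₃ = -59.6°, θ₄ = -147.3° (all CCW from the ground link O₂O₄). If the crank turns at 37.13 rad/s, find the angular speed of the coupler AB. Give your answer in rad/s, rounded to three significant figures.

ω₂ = 37.13 rad/s
Differentiating the loop-closure r₂e^{iθ₂}+r₃e^{iθ₃}=r₁+r₄e^{iθ₄} gives r₂ω₂e^{iθ₂}+r₃ω₃e^{iθ₃}=r₄ω₄e^{iθ₄}.
Eliminating the other unknown: ω₃ = r₂ω₂ sin(θ₄−θ₂) / [r₃ sin(θ₃−θ₄)].
Numerator sine = +0.82115; denominator sine = +0.99919.
Result = 0.0854·37.13·(+0.82115) / (0.2192·(+0.99919)) = +11.888 rad/s; magnitude 11.888 rad/s.

11.9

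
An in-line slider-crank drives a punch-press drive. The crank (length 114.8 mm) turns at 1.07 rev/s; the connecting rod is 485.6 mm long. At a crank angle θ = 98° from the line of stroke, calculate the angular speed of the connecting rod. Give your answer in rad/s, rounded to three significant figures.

ω = 6.723 rad/s (converted from 1.07 rev/s).
The rod makes angle φ with the slider axis where L sinφ = r sinθ; differentiating, L cosφ·φ̇ = r ω cosθ.
L cosφ = √(L² − r² sin²θ) = 0.47211 m.
|ω_rod| = r ω |cosθ| / √(L² − r² sin²θ) = 0.1148·6.723·0.13917/0.47211 = 0.22752 rad/s.

0.228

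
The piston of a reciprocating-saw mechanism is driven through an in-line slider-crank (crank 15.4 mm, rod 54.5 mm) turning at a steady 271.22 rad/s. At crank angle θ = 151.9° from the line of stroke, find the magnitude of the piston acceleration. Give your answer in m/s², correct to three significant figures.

ω = 271.2 rad/s
x(θ) = r cosθ + √(L² − r² sin²θ); with ω constant, a = ω²·d²x/dθ².
d²x/dθ² = −r cosθ − r²(cos2θ)/√u − r⁴ sin²2θ/(4u^{3/2}),  u = L² − r² sin²θ = 0.00291764 m².
Substituting r = 0.0154 m, L = 0.0545 m, θ = 151.9°: d²x/dθ² = +0.011081 m.
a = ω²·d²x/dθ² = (271.2)²·(+0.011081) = +815.1 m/s²;  |a| = 815.1 m/s².

815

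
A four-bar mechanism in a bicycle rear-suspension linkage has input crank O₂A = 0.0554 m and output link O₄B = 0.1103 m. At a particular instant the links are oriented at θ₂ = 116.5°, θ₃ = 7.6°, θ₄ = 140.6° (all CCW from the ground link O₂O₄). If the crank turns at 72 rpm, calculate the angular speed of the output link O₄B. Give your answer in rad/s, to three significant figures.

4.90

ω₂ = 7.54 rad/s (from 72 rpm).
Differentiating the loop-closure r₂e^{iθ₂}+r₃e^{iθ₃}=r₁+r₄e^{iθ₄} gives r₂ω₂e^{iθ₂}+r₃ω₃e^{iθ₃}=r₄ω₄e^{iθ₄}.
Eliminating the other unknown: ω₄ = r₂ω₂ sin(θ₂−θ₃) / [r₄ sin(θ₄−θ₃)].
Numerator sine = +0.94609; denominator sine = +0.73135.
Result = 0.0554·7.54·(+0.94609) / (0.1103·(+0.73135)) = +4.8989 rad/s; magnitude 4.8989 rad/s.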